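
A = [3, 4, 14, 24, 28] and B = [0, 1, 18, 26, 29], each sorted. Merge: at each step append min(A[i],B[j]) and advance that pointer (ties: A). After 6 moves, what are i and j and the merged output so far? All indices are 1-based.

[i=1,j=1] A[i]=3>B[j]=0 take 0 → j++
[i=1,j=2] A[i]=3>B[j]=1 take 1 → j++
[i=1,j=3] A[i]=3<=B[j]=18 take 3 → i++
[i=2,j=3] A[i]=4<=B[j]=18 take 4 → i++
[i=3,j=3] A[i]=14<=B[j]=18 take 14 → i++
[i=4,j=3] A[i]=24>B[j]=18 take 18 → j++

i=4, j=4, merged so far=[0, 1, 3, 4, 14, 18]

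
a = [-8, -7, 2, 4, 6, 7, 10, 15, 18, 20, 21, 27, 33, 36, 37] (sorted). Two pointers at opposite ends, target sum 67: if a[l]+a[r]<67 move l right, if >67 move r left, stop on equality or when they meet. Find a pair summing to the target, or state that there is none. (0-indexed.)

no pair

[0,14] -8+37=29 <67 → l++
[1,14] -7+37=30 <67 → l++
[2,14] 2+37=39 <67 → l++
[3,14] 4+37=41 <67 → l++
[4,14] 6+37=43 <67 → l++
[5,14] 7+37=44 <67 → l++
[6,14] 10+37=47 <67 → l++
[7,14] 15+37=52 <67 → l++
[8,14] 18+37=55 <67 → l++
[9,14] 20+37=57 <67 → l++
[10,14] 21+37=58 <67 → l++
[11,14] 27+37=64 <67 → l++
[12,14] 33+37=70 >67 → r--
[12,13] 33+36=69 >67 → r--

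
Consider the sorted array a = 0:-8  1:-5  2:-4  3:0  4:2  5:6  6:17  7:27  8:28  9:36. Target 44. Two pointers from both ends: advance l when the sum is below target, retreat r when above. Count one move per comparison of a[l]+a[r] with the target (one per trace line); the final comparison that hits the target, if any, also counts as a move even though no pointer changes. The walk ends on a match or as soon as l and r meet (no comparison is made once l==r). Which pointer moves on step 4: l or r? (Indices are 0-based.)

[0,9] -8+36=28 <44 → l++
[1,9] -5+36=31 <44 → l++
[2,9] -4+36=32 <44 → l++
[3,9] 0+36=36 <44 → l++

l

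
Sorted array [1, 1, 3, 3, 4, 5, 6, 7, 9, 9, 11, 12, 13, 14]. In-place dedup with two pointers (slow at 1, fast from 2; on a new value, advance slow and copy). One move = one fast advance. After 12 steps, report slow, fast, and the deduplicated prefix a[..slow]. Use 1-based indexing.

slow=10, fast=14, prefix=[1, 3, 4, 5, 6, 7, 9, 11, 12, 13]

slow=1 fast=2: a[fast]=1=a[slow] dup, fast++
slow=1 fast=3: a[fast]=3≠a[slow]=1 write a[2]=3, slow++,fast++
slow=2 fast=4: a[fast]=3=a[slow] dup, fast++
slow=2 fast=5: a[fast]=4≠a[slow]=3 write a[3]=4, slow++,fast++
slow=3 fast=6: a[fast]=5≠a[slow]=4 write a[4]=5, slow++,fast++
slow=4 fast=7: a[fast]=6≠a[slow]=5 write a[5]=6, slow++,fast++
slow=5 fast=8: a[fast]=7≠a[slow]=6 write a[6]=7, slow++,fast++
slow=6 fast=9: a[fast]=9≠a[slow]=7 write a[7]=9, slow++,fast++
slow=7 fast=10: a[fast]=9=a[slow] dup, fast++
slow=7 fast=11: a[fast]=11≠a[slow]=9 write a[8]=11, slow++,fast++
slow=8 fast=12: a[fast]=12≠a[slow]=11 write a[9]=12, slow++,fast++
slow=9 fast=13: a[fast]=13≠a[slow]=12 write a[10]=13, slow++,fast++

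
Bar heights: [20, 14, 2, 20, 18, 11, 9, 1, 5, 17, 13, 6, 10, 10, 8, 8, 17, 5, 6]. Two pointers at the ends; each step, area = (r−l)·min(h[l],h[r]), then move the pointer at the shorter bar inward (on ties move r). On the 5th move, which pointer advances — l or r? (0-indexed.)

r

l=0 r=18: min(20,6)*18=108 best=108 *, r--
l=0 r=17: min(20,5)*17=85 best=108, r--
l=0 r=16: min(20,17)*16=272 best=272 *, r--
l=0 r=15: min(20,8)*15=120 best=272, r--
l=0 r=14: min(20,8)*14=112 best=272, r--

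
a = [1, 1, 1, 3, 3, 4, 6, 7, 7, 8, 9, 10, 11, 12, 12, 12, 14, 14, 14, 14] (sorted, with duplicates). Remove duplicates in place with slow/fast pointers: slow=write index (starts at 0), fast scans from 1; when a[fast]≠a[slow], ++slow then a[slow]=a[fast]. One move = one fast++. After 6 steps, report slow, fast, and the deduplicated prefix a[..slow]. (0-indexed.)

(s=0,f=1) a[fast]=1=a[slow] dup → fast++
(s=0,f=2) a[fast]=1=a[slow] dup → fast++
(s=0,f=3) a[fast]=3≠a[slow]=1 write a[1]=3 → slow++,fast++
(s=1,f=4) a[fast]=3=a[slow] dup → fast++
(s=1,f=5) a[fast]=4≠a[slow]=3 write a[2]=4 → slow++,fast++
(s=2,f=6) a[fast]=6≠a[slow]=4 write a[3]=6 → slow++,fast++

slow=3, fast=7, prefix=[1, 3, 4, 6]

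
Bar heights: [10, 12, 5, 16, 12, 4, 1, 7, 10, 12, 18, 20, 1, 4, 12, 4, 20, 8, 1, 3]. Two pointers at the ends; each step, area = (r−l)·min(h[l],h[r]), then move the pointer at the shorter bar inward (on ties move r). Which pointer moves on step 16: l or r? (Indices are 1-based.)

l=1 r=20: min(10,3)*19=57 best=57 *, r--
l=1 r=19: min(10,1)*18=18 best=57, r--
l=1 r=18: min(10,8)*17=136 best=136 *, r--
l=1 r=17: min(10,20)*16=160 best=160 *, l++
l=2 r=17: min(12,20)*15=180 best=180 *, l++
l=3 r=17: min(5,20)*14=70 best=180, l++
l=4 r=17: min(16,20)*13=208 best=208 *, l++
l=5 r=17: min(12,20)*12=144 best=208, l++
l=6 r=17: min(4,20)*11=44 best=208, l++
l=7 r=17: min(1,20)*10=10 best=208, l++
l=8 r=17: min(7,20)*9=63 best=208, l++
l=9 r=17: min(10,20)*8=80 best=208, l++
l=10 r=17: min(12,20)*7=84 best=208, l++
l=11 r=17: min(18,20)*6=108 best=208, l++
l=12 r=17: min(20,20)*5=100 best=208, r--
l=12 r=16: min(20,4)*4=16 best=208, r--

r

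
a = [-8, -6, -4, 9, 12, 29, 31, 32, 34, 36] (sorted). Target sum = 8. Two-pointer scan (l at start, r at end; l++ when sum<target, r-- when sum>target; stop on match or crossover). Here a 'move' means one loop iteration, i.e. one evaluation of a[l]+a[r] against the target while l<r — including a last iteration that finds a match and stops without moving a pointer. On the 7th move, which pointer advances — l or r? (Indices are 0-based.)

l

l=0 r=9: -8+36=28 >8, r--
l=0 r=8: -8+34=26 >8, r--
l=0 r=7: -8+32=24 >8, r--
l=0 r=6: -8+31=23 >8, r--
l=0 r=5: -8+29=21 >8, r--
l=0 r=4: -8+12=4 <8, l++
l=1 r=4: -6+12=6 <8, l++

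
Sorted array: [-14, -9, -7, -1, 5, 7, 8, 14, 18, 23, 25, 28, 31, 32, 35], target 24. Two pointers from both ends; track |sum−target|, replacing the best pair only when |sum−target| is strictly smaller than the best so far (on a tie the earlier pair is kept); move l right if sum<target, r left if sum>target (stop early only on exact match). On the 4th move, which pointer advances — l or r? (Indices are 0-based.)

r

[0,14] -14+35=21 d=3 * → l++
[1,14] -9+35=26 d=2 * → r--
[1,13] -9+32=23 d=1 * → l++
[2,13] -7+32=25 d=1 → r--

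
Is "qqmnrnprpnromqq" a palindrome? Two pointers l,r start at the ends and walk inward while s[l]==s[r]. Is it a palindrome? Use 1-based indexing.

[1,15] 'q'=='q' → l++,r--
[2,14] 'q'=='q' → l++,r--
[3,13] 'm'=='m' → l++,r--
[4,12] 'n'!='o' → stop

not a palindrome (mismatch at 4,12)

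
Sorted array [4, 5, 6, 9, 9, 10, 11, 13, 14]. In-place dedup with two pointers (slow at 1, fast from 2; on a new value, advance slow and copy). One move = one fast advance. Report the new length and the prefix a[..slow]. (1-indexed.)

length 8; prefix = [4, 5, 6, 9, 10, 11, 13, 14]

slow=1 fast=2: a[fast]=5≠a[slow]=4 write a[2]=5, slow++,fast++
slow=2 fast=3: a[fast]=6≠a[slow]=5 write a[3]=6, slow++,fast++
slow=3 fast=4: a[fast]=9≠a[slow]=6 write a[4]=9, slow++,fast++
slow=4 fast=5: a[fast]=9=a[slow] dup, fast++
slow=4 fast=6: a[fast]=10≠a[slow]=9 write a[5]=10, slow++,fast++
slow=5 fast=7: a[fast]=11≠a[slow]=10 write a[6]=11, slow++,fast++
slow=6 fast=8: a[fast]=13≠a[slow]=11 write a[7]=13, slow++,fast++
slow=7 fast=9: a[fast]=14≠a[slow]=13 write a[8]=14, slow++,fast++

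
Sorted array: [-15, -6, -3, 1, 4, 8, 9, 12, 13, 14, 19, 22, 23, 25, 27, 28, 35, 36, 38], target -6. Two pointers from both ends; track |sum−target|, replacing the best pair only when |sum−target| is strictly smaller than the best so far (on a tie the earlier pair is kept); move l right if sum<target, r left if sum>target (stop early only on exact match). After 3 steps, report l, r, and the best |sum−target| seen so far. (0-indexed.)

l=0, r=15, best |Δ|=26

[0,18] -15+38=23 d=29 * → r--
[0,17] -15+36=21 d=27 * → r--
[0,16] -15+35=20 d=26 * → r--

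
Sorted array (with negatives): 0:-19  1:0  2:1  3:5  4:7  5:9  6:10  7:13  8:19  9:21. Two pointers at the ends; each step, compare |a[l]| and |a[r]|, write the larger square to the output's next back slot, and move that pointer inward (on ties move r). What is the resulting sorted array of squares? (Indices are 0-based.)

[0,9] |-19|<=|21| out[9]=441 → r--
[0,8] |-19|<=|19| out[8]=361 → r--
[0,7] |-19|>|13| out[7]=361 → l++
[1,7] |0|<=|13| out[6]=169 → r--
[1,6] |0|<=|10| out[5]=100 → r--
[1,5] |0|<=|9| out[4]=81 → r--
[1,4] |0|<=|7| out[3]=49 → r--
[1,3] |0|<=|5| out[2]=25 → r--
[1,2] |0|<=|1| out[1]=1 → r--
[1,1] |0|<=|0| out[0]=0 → r--

[0, 1, 25, 49, 81, 100, 169, 361, 361, 441]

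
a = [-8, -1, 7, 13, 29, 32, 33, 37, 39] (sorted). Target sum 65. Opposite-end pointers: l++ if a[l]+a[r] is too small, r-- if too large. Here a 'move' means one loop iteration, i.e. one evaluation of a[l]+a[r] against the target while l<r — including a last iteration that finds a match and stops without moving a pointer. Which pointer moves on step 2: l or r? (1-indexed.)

l

l=1 r=9: -8+39=31 <65, l++
l=2 r=9: -1+39=38 <65, l++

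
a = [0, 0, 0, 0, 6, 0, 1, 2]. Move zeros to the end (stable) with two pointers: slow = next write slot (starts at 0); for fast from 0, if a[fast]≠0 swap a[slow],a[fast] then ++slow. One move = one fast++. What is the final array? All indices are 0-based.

[6, 1, 2, 0, 0, 0, 0, 0]

slow=0 fast=0: a[fast]=0, fast++
slow=0 fast=1: a[fast]=0, fast++
slow=0 fast=2: a[fast]=0, fast++
slow=0 fast=3: a[fast]=0, fast++
slow=0 fast=4: a[fast]=6≠0 swap→a[0]=6, slow++,fast++
slow=1 fast=5: a[fast]=0, fast++
slow=1 fast=6: a[fast]=1≠0 swap→a[1]=1, slow++,fast++
slow=2 fast=7: a[fast]=2≠0 swap→a[2]=2, slow++,fast++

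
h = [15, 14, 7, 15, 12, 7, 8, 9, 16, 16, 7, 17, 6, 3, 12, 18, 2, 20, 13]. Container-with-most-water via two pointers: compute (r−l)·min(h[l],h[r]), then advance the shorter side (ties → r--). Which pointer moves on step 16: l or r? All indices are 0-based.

l

l=0 r=18: min(15,13)*18=234 best=234 *, r--
l=0 r=17: min(15,20)*17=255 best=255 *, l++
l=1 r=17: min(14,20)*16=224 best=255, l++
l=2 r=17: min(7,20)*15=105 best=255, l++
l=3 r=17: min(15,20)*14=210 best=255, l++
l=4 r=17: min(12,20)*13=156 best=255, l++
l=5 r=17: min(7,20)*12=84 best=255, l++
l=6 r=17: min(8,20)*11=88 best=255, l++
l=7 r=17: min(9,20)*10=90 best=255, l++
l=8 r=17: min(16,20)*9=144 best=255, l++
l=9 r=17: min(16,20)*8=128 best=255, l++
l=10 r=17: min(7,20)*7=49 best=255, l++
l=11 r=17: min(17,20)*6=102 best=255, l++
l=12 r=17: min(6,20)*5=30 best=255, l++
l=13 r=17: min(3,20)*4=12 best=255, l++
l=14 r=17: min(12,20)*3=36 best=255, l++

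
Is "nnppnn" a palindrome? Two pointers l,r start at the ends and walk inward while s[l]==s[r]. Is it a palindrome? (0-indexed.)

[0,5] 'n'=='n' → l++,r--
[1,4] 'n'=='n' → l++,r--
[2,3] 'p'=='p' → l++,r--

palindrome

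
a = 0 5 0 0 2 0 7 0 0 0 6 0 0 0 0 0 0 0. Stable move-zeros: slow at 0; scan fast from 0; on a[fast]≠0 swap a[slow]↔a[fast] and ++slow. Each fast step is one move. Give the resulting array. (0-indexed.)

[5, 2, 7, 6, 0, 0, 0, 0, 0, 0, 0, 0, 0, 0, 0, 0, 0, 0]

(s=0,f=0) a[fast]=0 → fast++
(s=0,f=1) a[fast]=5≠0 swap→a[0]=5 → slow++,fast++
(s=1,f=2) a[fast]=0 → fast++
(s=1,f=3) a[fast]=0 → fast++
(s=1,f=4) a[fast]=2≠0 swap→a[1]=2 → slow++,fast++
(s=2,f=5) a[fast]=0 → fast++
(s=2,f=6) a[fast]=7≠0 swap→a[2]=7 → slow++,fast++
(s=3,f=7) a[fast]=0 → fast++
(s=3,f=8) a[fast]=0 → fast++
(s=3,f=9) a[fast]=0 → fast++
(s=3,f=10) a[fast]=6≠0 swap→a[3]=6 → slow++,fast++
(s=4,f=11) a[fast]=0 → fast++
(s=4,f=12) a[fast]=0 → fast++
(s=4,f=13) a[fast]=0 → fast++
(s=4,f=14) a[fast]=0 → fast++
(s=4,f=15) a[fast]=0 → fast++
(s=4,f=16) a[fast]=0 → fast++
(s=4,f=17) a[fast]=0 → fast++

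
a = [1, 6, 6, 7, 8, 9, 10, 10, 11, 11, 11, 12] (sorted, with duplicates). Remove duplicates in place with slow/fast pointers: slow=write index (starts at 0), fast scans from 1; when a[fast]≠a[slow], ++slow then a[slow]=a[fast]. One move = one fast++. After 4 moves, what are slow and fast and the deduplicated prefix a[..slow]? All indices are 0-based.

slow=0 fast=1: a[fast]=6≠a[slow]=1 write a[1]=6, slow++,fast++
slow=1 fast=2: a[fast]=6=a[slow] dup, fast++
slow=1 fast=3: a[fast]=7≠a[slow]=6 write a[2]=7, slow++,fast++
slow=2 fast=4: a[fast]=8≠a[slow]=7 write a[3]=8, slow++,fast++

slow=3, fast=5, prefix=[1, 6, 7, 8]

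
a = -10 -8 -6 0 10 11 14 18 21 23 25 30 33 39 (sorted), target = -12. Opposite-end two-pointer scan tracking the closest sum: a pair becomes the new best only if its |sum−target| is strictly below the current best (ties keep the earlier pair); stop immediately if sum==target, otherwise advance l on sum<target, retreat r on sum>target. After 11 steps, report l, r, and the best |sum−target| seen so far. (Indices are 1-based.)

l=1, r=3, best |Δ|=2

l=1 r=14: -10+39=29 d=41 *, r--
l=1 r=13: -10+33=23 d=35 *, r--
l=1 r=12: -10+30=20 d=32 *, r--
l=1 r=11: -10+25=15 d=27 *, r--
l=1 r=10: -10+23=13 d=25 *, r--
l=1 r=9: -10+21=11 d=23 *, r--
l=1 r=8: -10+18=8 d=20 *, r--
l=1 r=7: -10+14=4 d=16 *, r--
l=1 r=6: -10+11=1 d=13 *, r--
l=1 r=5: -10+10=0 d=12 *, r--
l=1 r=4: -10+0=-10 d=2 *, r--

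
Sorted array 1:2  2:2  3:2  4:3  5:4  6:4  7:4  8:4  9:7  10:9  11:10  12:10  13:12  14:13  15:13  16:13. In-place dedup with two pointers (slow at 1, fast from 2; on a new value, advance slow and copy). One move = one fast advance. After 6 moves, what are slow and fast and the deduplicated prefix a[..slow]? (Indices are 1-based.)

slow=3, fast=8, prefix=[2, 3, 4]

(s=1,f=2) a[fast]=2=a[slow] dup → fast++
(s=1,f=3) a[fast]=2=a[slow] dup → fast++
(s=1,f=4) a[fast]=3≠a[slow]=2 write a[2]=3 → slow++,fast++
(s=2,f=5) a[fast]=4≠a[slow]=3 write a[3]=4 → slow++,fast++
(s=3,f=6) a[fast]=4=a[slow] dup → fast++
(s=3,f=7) a[fast]=4=a[slow] dup → fast++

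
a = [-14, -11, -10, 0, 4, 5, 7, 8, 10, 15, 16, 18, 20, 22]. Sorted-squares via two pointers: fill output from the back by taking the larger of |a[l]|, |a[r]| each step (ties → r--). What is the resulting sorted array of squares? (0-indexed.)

[0, 16, 25, 49, 64, 100, 100, 121, 196, 225, 256, 324, 400, 484]

[0,13] |-14|<=|22| out[13]=484 → r--
[0,12] |-14|<=|20| out[12]=400 → r--
[0,11] |-14|<=|18| out[11]=324 → r--
[0,10] |-14|<=|16| out[10]=256 → r--
[0,9] |-14|<=|15| out[9]=225 → r--
[0,8] |-14|>|10| out[8]=196 → l++
[1,8] |-11|>|10| out[7]=121 → l++
[2,8] |-10|<=|10| out[6]=100 → r--
[2,7] |-10|>|8| out[5]=100 → l++
[3,7] |0|<=|8| out[4]=64 → r--
[3,6] |0|<=|7| out[3]=49 → r--
[3,5] |0|<=|5| out[2]=25 → r--
[3,4] |0|<=|4| out[1]=16 → r--
[3,3] |0|<=|0| out[0]=0 → r--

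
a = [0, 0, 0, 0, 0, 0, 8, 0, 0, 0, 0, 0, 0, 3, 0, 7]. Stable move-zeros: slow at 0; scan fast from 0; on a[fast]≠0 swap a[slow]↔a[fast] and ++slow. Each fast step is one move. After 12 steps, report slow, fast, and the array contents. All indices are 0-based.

slow=1, fast=12, a=[8, 0, 0, 0, 0, 0, 0, 0, 0, 0, 0, 0, 0, 3, 0, 7]

slow=0 fast=0: a[fast]=0, fast++
slow=0 fast=1: a[fast]=0, fast++
slow=0 fast=2: a[fast]=0, fast++
slow=0 fast=3: a[fast]=0, fast++
slow=0 fast=4: a[fast]=0, fast++
slow=0 fast=5: a[fast]=0, fast++
slow=0 fast=6: a[fast]=8≠0 swap→a[0]=8, slow++,fast++
slow=1 fast=7: a[fast]=0, fast++
slow=1 fast=8: a[fast]=0, fast++
slow=1 fast=9: a[fast]=0, fast++
slow=1 fast=10: a[fast]=0, fast++
slow=1 fast=11: a[fast]=0, fast++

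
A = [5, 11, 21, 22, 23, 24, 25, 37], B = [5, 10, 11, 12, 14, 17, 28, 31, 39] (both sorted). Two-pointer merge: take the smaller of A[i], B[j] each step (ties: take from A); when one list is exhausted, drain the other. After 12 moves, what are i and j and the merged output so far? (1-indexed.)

i=7, j=7, merged so far=[5, 5, 10, 11, 11, 12, 14, 17, 21, 22, 23, 24]

i=1 j=1: A[i]=5<=B[j]=5 take 5, i++
i=2 j=1: A[i]=11>B[j]=5 take 5, j++
i=2 j=2: A[i]=11>B[j]=10 take 10, j++
i=2 j=3: A[i]=11<=B[j]=11 take 11, i++
i=3 j=3: A[i]=21>B[j]=11 take 11, j++
i=3 j=4: A[i]=21>B[j]=12 take 12, j++
i=3 j=5: A[i]=21>B[j]=14 take 14, j++
i=3 j=6: A[i]=21>B[j]=17 take 17, j++
i=3 j=7: A[i]=21<=B[j]=28 take 21, i++
i=4 j=7: A[i]=22<=B[j]=28 take 22, i++
i=5 j=7: A[i]=23<=B[j]=28 take 23, i++
i=6 j=7: A[i]=24<=B[j]=28 take 24, i++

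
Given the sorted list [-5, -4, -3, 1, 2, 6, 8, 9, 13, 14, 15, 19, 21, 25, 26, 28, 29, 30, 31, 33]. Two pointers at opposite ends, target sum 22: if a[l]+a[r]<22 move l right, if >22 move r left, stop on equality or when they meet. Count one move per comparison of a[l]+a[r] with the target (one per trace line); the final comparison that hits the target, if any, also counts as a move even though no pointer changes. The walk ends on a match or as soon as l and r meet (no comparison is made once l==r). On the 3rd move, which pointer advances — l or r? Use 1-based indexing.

r

l=1 r=20: -5+33=28 >22, r--
l=1 r=19: -5+31=26 >22, r--
l=1 r=18: -5+30=25 >22, r--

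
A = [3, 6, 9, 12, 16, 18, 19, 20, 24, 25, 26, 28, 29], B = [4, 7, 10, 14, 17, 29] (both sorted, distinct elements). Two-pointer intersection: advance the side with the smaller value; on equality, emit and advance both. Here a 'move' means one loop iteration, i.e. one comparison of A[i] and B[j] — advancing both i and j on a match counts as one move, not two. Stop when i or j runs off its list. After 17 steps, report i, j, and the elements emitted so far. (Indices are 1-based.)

i=13, j=6, emitted=[]

i=1 j=1: 3<4, i++
i=2 j=1: 6>4, j++
i=2 j=2: 6<7, i++
i=3 j=2: 9>7, j++
i=3 j=3: 9<10, i++
i=4 j=3: 12>10, j++
i=4 j=4: 12<14, i++
i=5 j=4: 16>14, j++
i=5 j=5: 16<17, i++
i=6 j=5: 18>17, j++
i=6 j=6: 18<29, i++
i=7 j=6: 19<29, i++
i=8 j=6: 20<29, i++
i=9 j=6: 24<29, i++
i=10 j=6: 25<29, i++
i=11 j=6: 26<29, i++
i=12 j=6: 28<29, i++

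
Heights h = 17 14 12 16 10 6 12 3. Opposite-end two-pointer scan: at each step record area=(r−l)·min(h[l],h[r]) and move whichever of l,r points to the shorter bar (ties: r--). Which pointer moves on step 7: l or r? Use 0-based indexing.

l=0 r=7: min(17,3)*7=21 best=21 *, r--
l=0 r=6: min(17,12)*6=72 best=72 *, r--
l=0 r=5: min(17,6)*5=30 best=72, r--
l=0 r=4: min(17,10)*4=40 best=72, r--
l=0 r=3: min(17,16)*3=48 best=72, r--
l=0 r=2: min(17,12)*2=24 best=72, r--
l=0 r=1: min(17,14)*1=14 best=72, r--

r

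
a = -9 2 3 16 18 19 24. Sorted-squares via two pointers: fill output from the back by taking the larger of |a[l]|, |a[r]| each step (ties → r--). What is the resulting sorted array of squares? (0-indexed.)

[4, 9, 81, 256, 324, 361, 576]

l=0 r=6: |-9|<=|24| out[6]=576, r--
l=0 r=5: |-9|<=|19| out[5]=361, r--
l=0 r=4: |-9|<=|18| out[4]=324, r--
l=0 r=3: |-9|<=|16| out[3]=256, r--
l=0 r=2: |-9|>|3| out[2]=81, l++
l=1 r=2: |2|<=|3| out[1]=9, r--
l=1 r=1: |2|<=|2| out[0]=4, r--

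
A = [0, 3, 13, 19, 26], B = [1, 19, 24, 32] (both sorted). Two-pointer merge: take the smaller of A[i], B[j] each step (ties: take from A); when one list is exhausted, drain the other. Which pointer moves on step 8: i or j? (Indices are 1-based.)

i

[i=1,j=1] A[i]=0<=B[j]=1 take 0 → i++
[i=2,j=1] A[i]=3>B[j]=1 take 1 → j++
[i=2,j=2] A[i]=3<=B[j]=19 take 3 → i++
[i=3,j=2] A[i]=13<=B[j]=19 take 13 → i++
[i=4,j=2] A[i]=19<=B[j]=19 take 19 → i++
[i=5,j=2] A[i]=26>B[j]=19 take 19 → j++
[i=5,j=3] A[i]=26>B[j]=24 take 24 → j++
[i=5,j=4] A[i]=26<=B[j]=32 take 26 → i++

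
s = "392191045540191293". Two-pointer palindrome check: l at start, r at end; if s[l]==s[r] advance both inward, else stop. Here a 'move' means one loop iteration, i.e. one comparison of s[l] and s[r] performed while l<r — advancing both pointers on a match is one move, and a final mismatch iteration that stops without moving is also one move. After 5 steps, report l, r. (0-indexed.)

l=5, r=12

[0,17] '3'=='3' → l++,r--
[1,16] '9'=='9' → l++,r--
[2,15] '2'=='2' → l++,r--
[3,14] '1'=='1' → l++,r--
[4,13] '9'=='9' → l++,r--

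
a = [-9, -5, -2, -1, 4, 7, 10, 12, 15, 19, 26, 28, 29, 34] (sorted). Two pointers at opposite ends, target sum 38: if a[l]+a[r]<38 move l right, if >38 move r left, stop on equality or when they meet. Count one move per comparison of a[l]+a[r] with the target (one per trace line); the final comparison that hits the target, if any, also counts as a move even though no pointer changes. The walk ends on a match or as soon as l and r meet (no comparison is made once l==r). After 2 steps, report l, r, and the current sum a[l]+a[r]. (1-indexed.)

l=3, r=14, sum=32

l=1 r=14: -9+34=25 <38, l++
l=2 r=14: -5+34=29 <38, l++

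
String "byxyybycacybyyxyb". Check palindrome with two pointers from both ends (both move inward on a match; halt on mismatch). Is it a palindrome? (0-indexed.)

[0,16] 'b'=='b' → l++,r--
[1,15] 'y'=='y' → l++,r--
[2,14] 'x'=='x' → l++,r--
[3,13] 'y'=='y' → l++,r--
[4,12] 'y'=='y' → l++,r--
[5,11] 'b'=='b' → l++,r--
[6,10] 'y'=='y' → l++,r--
[7,9] 'c'=='c' → l++,r--

palindrome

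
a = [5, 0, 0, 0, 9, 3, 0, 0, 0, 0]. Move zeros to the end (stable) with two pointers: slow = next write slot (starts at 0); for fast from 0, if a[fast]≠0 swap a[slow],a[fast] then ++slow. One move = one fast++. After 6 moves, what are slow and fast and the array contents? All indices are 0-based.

slow=3, fast=6, a=[5, 9, 3, 0, 0, 0, 0, 0, 0, 0]

(s=0,f=0) a[fast]=5≠0 swap→a[0]=5 → slow++,fast++
(s=1,f=1) a[fast]=0 → fast++
(s=1,f=2) a[fast]=0 → fast++
(s=1,f=3) a[fast]=0 → fast++
(s=1,f=4) a[fast]=9≠0 swap→a[1]=9 → slow++,fast++
(s=2,f=5) a[fast]=3≠0 swap→a[2]=3 → slow++,fast++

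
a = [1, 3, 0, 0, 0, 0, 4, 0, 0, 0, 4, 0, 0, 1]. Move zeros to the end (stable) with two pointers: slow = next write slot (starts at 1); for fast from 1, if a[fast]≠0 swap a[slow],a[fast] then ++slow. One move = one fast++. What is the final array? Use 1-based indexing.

[1, 3, 4, 4, 1, 0, 0, 0, 0, 0, 0, 0, 0, 0]

(s=1,f=1) a[fast]=1≠0 swap→a[1]=1 → slow++,fast++
(s=2,f=2) a[fast]=3≠0 swap→a[2]=3 → slow++,fast++
(s=3,f=3) a[fast]=0 → fast++
(s=3,f=4) a[fast]=0 → fast++
(s=3,f=5) a[fast]=0 → fast++
(s=3,f=6) a[fast]=0 → fast++
(s=3,f=7) a[fast]=4≠0 swap→a[3]=4 → slow++,fast++
(s=4,f=8) a[fast]=0 → fast++
(s=4,f=9) a[fast]=0 → fast++
(s=4,f=10) a[fast]=0 → fast++
(s=4,f=11) a[fast]=4≠0 swap→a[4]=4 → slow++,fast++
(s=5,f=12) a[fast]=0 → fast++
(s=5,f=13) a[fast]=0 → fast++
(s=5,f=14) a[fast]=1≠0 swap→a[5]=1 → slow++,fast++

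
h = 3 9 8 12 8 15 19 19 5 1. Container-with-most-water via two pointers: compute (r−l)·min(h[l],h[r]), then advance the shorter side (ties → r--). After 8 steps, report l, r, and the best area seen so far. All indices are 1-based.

l=1 r=10: min(3,1)*9=9 best=9 *, r--
l=1 r=9: min(3,5)*8=24 best=24 *, l++
l=2 r=9: min(9,5)*7=35 best=35 *, r--
l=2 r=8: min(9,19)*6=54 best=54 *, l++
l=3 r=8: min(8,19)*5=40 best=54, l++
l=4 r=8: min(12,19)*4=48 best=54, l++
l=5 r=8: min(8,19)*3=24 best=54, l++
l=6 r=8: min(15,19)*2=30 best=54, l++

l=7, r=8, best area=54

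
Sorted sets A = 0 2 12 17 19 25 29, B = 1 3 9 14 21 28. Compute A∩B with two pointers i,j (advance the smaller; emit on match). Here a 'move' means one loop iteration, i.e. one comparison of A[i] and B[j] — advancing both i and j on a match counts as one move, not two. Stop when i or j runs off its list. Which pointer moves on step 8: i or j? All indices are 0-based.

i

i=0 j=0: 0<1, i++
i=1 j=0: 2>1, j++
i=1 j=1: 2<3, i++
i=2 j=1: 12>3, j++
i=2 j=2: 12>9, j++
i=2 j=3: 12<14, i++
i=3 j=3: 17>14, j++
i=3 j=4: 17<21, i++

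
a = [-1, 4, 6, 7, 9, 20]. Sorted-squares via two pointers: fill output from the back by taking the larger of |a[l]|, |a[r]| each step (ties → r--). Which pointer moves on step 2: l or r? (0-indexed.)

l=0 r=5: |-1|<=|20| out[5]=400, r--
l=0 r=4: |-1|<=|9| out[4]=81, r--

r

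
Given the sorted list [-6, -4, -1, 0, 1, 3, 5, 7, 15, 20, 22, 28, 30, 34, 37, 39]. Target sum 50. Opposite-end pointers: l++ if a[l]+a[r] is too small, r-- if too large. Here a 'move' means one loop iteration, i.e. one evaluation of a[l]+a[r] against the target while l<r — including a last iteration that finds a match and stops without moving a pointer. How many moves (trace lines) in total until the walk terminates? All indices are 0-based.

[0,15] -6+39=33 <50 → l++
[1,15] -4+39=35 <50 → l++
[2,15] -1+39=38 <50 → l++
[3,15] 0+39=39 <50 → l++
[4,15] 1+39=40 <50 → l++
[5,15] 3+39=42 <50 → l++
[6,15] 5+39=44 <50 → l++
[7,15] 7+39=46 <50 → l++
[8,15] 15+39=54 >50 → r--
[8,14] 15+37=52 >50 → r--
[8,13] 15+34=49 <50 → l++
[9,13] 20+34=54 >50 → r--
[9,12] 20+30=50 → found

13 moves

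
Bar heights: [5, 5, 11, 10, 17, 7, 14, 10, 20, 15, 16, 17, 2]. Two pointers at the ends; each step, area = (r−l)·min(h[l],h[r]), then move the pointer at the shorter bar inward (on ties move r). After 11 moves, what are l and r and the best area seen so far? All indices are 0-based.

[0,12] min(5,2)*12=24 best=24 * → r--
[0,11] min(5,17)*11=55 best=55 * → l++
[1,11] min(5,17)*10=50 best=55 → l++
[2,11] min(11,17)*9=99 best=99 * → l++
[3,11] min(10,17)*8=80 best=99 → l++
[4,11] min(17,17)*7=119 best=119 * → r--
[4,10] min(17,16)*6=96 best=119 → r--
[4,9] min(17,15)*5=75 best=119 → r--
[4,8] min(17,20)*4=68 best=119 → l++
[5,8] min(7,20)*3=21 best=119 → l++
[6,8] min(14,20)*2=28 best=119 → l++

l=7, r=8, best area=119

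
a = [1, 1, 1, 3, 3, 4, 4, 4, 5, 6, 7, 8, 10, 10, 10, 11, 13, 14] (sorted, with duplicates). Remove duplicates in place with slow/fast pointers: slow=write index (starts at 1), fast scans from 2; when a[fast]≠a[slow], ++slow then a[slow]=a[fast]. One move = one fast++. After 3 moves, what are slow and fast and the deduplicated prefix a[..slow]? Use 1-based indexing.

slow=2, fast=5, prefix=[1, 3]

(s=1,f=2) a[fast]=1=a[slow] dup → fast++
(s=1,f=3) a[fast]=1=a[slow] dup → fast++
(s=1,f=4) a[fast]=3≠a[slow]=1 write a[2]=3 → slow++,fast++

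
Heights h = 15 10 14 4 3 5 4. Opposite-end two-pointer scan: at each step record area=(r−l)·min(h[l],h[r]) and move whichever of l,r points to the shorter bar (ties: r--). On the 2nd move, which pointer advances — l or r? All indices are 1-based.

r

l=1 r=7: min(15,4)*6=24 best=24 *, r--
l=1 r=6: min(15,5)*5=25 best=25 *, r--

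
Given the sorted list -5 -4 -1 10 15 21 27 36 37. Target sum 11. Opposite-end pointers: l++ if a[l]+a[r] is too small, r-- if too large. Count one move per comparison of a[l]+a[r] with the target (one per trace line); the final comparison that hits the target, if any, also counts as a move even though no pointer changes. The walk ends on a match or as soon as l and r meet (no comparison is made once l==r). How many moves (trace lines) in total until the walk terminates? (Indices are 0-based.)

l=0 r=8: -5+37=32 >11, r--
l=0 r=7: -5+36=31 >11, r--
l=0 r=6: -5+27=22 >11, r--
l=0 r=5: -5+21=16 >11, r--
l=0 r=4: -5+15=10 <11, l++
l=1 r=4: -4+15=11, found

6 moves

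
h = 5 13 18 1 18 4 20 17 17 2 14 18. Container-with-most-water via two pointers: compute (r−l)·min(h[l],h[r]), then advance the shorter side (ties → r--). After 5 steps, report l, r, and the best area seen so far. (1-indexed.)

l=3, r=9, best area=162

l=1 r=12: min(5,18)*11=55 best=55 *, l++
l=2 r=12: min(13,18)*10=130 best=130 *, l++
l=3 r=12: min(18,18)*9=162 best=162 *, r--
l=3 r=11: min(18,14)*8=112 best=162, r--
l=3 r=10: min(18,2)*7=14 best=162, r--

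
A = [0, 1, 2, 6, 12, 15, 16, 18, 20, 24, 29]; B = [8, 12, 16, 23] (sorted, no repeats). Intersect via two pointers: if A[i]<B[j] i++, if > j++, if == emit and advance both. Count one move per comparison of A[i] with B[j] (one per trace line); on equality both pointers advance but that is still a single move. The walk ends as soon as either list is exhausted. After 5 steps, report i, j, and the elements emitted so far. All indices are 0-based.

i=4, j=1, emitted=[]

i=0 j=0: 0<8, i++
i=1 j=0: 1<8, i++
i=2 j=0: 2<8, i++
i=3 j=0: 6<8, i++
i=4 j=0: 12>8, j++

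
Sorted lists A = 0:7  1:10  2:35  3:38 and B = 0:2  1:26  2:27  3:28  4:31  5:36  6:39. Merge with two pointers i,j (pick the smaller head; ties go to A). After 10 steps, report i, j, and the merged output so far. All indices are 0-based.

i=0 j=0: A[i]=7>B[j]=2 take 2, j++
i=0 j=1: A[i]=7<=B[j]=26 take 7, i++
i=1 j=1: A[i]=10<=B[j]=26 take 10, i++
i=2 j=1: A[i]=35>B[j]=26 take 26, j++
i=2 j=2: A[i]=35>B[j]=27 take 27, j++
i=2 j=3: A[i]=35>B[j]=28 take 28, j++
i=2 j=4: A[i]=35>B[j]=31 take 31, j++
i=2 j=5: A[i]=35<=B[j]=36 take 35, i++
i=3 j=5: A[i]=38>B[j]=36 take 36, j++
i=3 j=6: A[i]=38<=B[j]=39 take 38, i++

i=4, j=6, merged so far=[2, 7, 10, 26, 27, 28, 31, 35, 36, 38]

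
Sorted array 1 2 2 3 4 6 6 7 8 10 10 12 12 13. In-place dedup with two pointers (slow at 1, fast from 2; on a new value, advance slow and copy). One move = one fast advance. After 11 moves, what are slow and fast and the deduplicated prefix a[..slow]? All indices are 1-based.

slow=9, fast=13, prefix=[1, 2, 3, 4, 6, 7, 8, 10, 12]

slow=1 fast=2: a[fast]=2≠a[slow]=1 write a[2]=2, slow++,fast++
slow=2 fast=3: a[fast]=2=a[slow] dup, fast++
slow=2 fast=4: a[fast]=3≠a[slow]=2 write a[3]=3, slow++,fast++
slow=3 fast=5: a[fast]=4≠a[slow]=3 write a[4]=4, slow++,fast++
slow=4 fast=6: a[fast]=6≠a[slow]=4 write a[5]=6, slow++,fast++
slow=5 fast=7: a[fast]=6=a[slow] dup, fast++
slow=5 fast=8: a[fast]=7≠a[slow]=6 write a[6]=7, slow++,fast++
slow=6 fast=9: a[fast]=8≠a[slow]=7 write a[7]=8, slow++,fast++
slow=7 fast=10: a[fast]=10≠a[slow]=8 write a[8]=10, slow++,fast++
slow=8 fast=11: a[fast]=10=a[slow] dup, fast++
slow=8 fast=12: a[fast]=12≠a[slow]=10 write a[9]=12, slow++,fast++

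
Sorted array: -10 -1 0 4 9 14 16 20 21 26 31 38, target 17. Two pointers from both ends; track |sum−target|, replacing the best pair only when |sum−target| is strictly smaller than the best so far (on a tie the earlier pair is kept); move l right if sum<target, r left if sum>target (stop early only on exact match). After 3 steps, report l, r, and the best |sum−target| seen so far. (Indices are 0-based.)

l=1, r=9, best |Δ|=1

[0,11] -10+38=28 d=11 * → r--
[0,10] -10+31=21 d=4 * → r--
[0,9] -10+26=16 d=1 * → l++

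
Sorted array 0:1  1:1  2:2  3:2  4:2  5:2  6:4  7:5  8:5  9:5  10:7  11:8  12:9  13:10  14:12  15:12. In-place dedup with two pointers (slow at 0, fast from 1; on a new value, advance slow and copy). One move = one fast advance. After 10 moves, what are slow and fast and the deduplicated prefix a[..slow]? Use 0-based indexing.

(s=0,f=1) a[fast]=1=a[slow] dup → fast++
(s=0,f=2) a[fast]=2≠a[slow]=1 write a[1]=2 → slow++,fast++
(s=1,f=3) a[fast]=2=a[slow] dup → fast++
(s=1,f=4) a[fast]=2=a[slow] dup → fast++
(s=1,f=5) a[fast]=2=a[slow] dup → fast++
(s=1,f=6) a[fast]=4≠a[slow]=2 write a[2]=4 → slow++,fast++
(s=2,f=7) a[fast]=5≠a[slow]=4 write a[3]=5 → slow++,fast++
(s=3,f=8) a[fast]=5=a[slow] dup → fast++
(s=3,f=9) a[fast]=5=a[slow] dup → fast++
(s=3,f=10) a[fast]=7≠a[slow]=5 write a[4]=7 → slow++,fast++

slow=4, fast=11, prefix=[1, 2, 4, 5, 7]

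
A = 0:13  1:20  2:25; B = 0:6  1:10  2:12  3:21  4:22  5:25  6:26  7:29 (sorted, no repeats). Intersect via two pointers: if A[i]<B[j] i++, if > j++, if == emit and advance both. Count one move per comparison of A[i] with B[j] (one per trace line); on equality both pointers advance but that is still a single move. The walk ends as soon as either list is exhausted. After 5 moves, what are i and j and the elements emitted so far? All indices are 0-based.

[i=0,j=0] 13>6 → j++
[i=0,j=1] 13>10 → j++
[i=0,j=2] 13>12 → j++
[i=0,j=3] 13<21 → i++
[i=1,j=3] 20<21 → i++

i=2, j=3, emitted=[]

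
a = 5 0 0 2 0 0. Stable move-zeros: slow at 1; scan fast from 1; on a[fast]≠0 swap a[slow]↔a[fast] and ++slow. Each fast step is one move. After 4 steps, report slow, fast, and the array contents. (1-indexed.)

slow=3, fast=5, a=[5, 2, 0, 0, 0, 0]

slow=1 fast=1: a[fast]=5≠0 swap→a[1]=5, slow++,fast++
slow=2 fast=2: a[fast]=0, fast++
slow=2 fast=3: a[fast]=0, fast++
slow=2 fast=4: a[fast]=2≠0 swap→a[2]=2, slow++,fast++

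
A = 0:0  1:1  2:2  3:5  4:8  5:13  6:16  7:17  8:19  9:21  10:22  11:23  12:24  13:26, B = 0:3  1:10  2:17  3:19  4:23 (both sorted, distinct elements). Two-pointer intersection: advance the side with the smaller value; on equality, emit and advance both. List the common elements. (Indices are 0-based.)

i=0 j=0: 0<3, i++
i=1 j=0: 1<3, i++
i=2 j=0: 2<3, i++
i=3 j=0: 5>3, j++
i=3 j=1: 5<10, i++
i=4 j=1: 8<10, i++
i=5 j=1: 13>10, j++
i=5 j=2: 13<17, i++
i=6 j=2: 16<17, i++
i=7 j=2: 17==17 emit, i++,j++
i=8 j=3: 19==19 emit, i++,j++
i=9 j=4: 21<23, i++
i=10 j=4: 22<23, i++
i=11 j=4: 23==23 emit, i++,j++

intersection = [17, 19, 23]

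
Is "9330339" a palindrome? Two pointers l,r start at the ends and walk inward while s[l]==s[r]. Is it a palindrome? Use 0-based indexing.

l=0 r=6: '9'=='9', l++,r--
l=1 r=5: '3'=='3', l++,r--
l=2 r=4: '3'=='3', l++,r--

palindrome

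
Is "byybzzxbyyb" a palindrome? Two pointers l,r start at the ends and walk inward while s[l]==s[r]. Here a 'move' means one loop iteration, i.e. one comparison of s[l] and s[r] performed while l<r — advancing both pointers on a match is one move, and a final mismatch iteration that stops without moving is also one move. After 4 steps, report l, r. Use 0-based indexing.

[0,10] 'b'=='b' → l++,r--
[1,9] 'y'=='y' → l++,r--
[2,8] 'y'=='y' → l++,r--
[3,7] 'b'=='b' → l++,r--

l=4, r=6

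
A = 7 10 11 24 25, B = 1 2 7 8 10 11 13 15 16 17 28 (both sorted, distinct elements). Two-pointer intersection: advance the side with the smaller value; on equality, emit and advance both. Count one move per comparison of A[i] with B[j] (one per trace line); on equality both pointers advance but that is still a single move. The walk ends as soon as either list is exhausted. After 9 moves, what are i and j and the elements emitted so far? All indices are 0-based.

i=0 j=0: 7>1, j++
i=0 j=1: 7>2, j++
i=0 j=2: 7==7 emit, i++,j++
i=1 j=3: 10>8, j++
i=1 j=4: 10==10 emit, i++,j++
i=2 j=5: 11==11 emit, i++,j++
i=3 j=6: 24>13, j++
i=3 j=7: 24>15, j++
i=3 j=8: 24>16, j++

i=3, j=9, emitted=[7, 10, 11]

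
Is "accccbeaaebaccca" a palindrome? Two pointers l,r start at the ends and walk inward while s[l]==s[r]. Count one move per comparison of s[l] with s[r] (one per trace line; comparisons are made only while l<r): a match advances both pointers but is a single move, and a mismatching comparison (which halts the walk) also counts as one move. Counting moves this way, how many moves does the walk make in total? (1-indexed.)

l=1 r=16: 'a'=='a', l++,r--
l=2 r=15: 'c'=='c', l++,r--
l=3 r=14: 'c'=='c', l++,r--
l=4 r=13: 'c'=='c', l++,r--
l=5 r=12: 'c'!='a', stop

5 moves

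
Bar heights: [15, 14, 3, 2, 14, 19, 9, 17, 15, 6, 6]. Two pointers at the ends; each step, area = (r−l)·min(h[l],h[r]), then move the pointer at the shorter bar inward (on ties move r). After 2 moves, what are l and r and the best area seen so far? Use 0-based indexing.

l=0 r=10: min(15,6)*10=60 best=60 *, r--
l=0 r=9: min(15,6)*9=54 best=60, r--

l=0, r=8, best area=60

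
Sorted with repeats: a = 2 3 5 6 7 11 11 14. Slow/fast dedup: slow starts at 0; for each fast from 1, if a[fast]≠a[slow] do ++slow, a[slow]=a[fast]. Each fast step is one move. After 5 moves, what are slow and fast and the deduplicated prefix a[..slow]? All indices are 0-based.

(s=0,f=1) a[fast]=3≠a[slow]=2 write a[1]=3 → slow++,fast++
(s=1,f=2) a[fast]=5≠a[slow]=3 write a[2]=5 → slow++,fast++
(s=2,f=3) a[fast]=6≠a[slow]=5 write a[3]=6 → slow++,fast++
(s=3,f=4) a[fast]=7≠a[slow]=6 write a[4]=7 → slow++,fast++
(s=4,f=5) a[fast]=11≠a[slow]=7 write a[5]=11 → slow++,fast++

slow=5, fast=6, prefix=[2, 3, 5, 6, 7, 11]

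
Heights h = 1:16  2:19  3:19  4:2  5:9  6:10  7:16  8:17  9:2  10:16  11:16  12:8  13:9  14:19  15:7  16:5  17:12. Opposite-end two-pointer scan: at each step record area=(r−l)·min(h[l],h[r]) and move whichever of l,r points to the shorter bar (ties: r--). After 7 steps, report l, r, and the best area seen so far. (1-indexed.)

l=2, r=11, best area=228

l=1 r=17: min(16,12)*16=192 best=192 *, r--
l=1 r=16: min(16,5)*15=75 best=192, r--
l=1 r=15: min(16,7)*14=98 best=192, r--
l=1 r=14: min(16,19)*13=208 best=208 *, l++
l=2 r=14: min(19,19)*12=228 best=228 *, r--
l=2 r=13: min(19,9)*11=99 best=228, r--
l=2 r=12: min(19,8)*10=80 best=228, r--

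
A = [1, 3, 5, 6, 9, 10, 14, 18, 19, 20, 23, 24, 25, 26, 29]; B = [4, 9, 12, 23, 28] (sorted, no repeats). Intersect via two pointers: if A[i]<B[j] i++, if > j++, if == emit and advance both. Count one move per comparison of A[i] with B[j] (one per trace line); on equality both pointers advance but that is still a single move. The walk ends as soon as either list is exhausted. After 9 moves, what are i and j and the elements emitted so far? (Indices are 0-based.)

i=7, j=3, emitted=[9]

i=0 j=0: 1<4, i++
i=1 j=0: 3<4, i++
i=2 j=0: 5>4, j++
i=2 j=1: 5<9, i++
i=3 j=1: 6<9, i++
i=4 j=1: 9==9 emit, i++,j++
i=5 j=2: 10<12, i++
i=6 j=2: 14>12, j++
i=6 j=3: 14<23, i++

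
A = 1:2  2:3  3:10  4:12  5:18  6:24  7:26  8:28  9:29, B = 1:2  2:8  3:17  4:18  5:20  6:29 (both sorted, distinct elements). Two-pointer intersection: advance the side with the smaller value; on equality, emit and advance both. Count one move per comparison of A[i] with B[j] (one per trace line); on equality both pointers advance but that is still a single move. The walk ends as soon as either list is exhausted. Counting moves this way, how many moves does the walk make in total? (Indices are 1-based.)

[i=1,j=1] 2==2 emit → i++,j++
[i=2,j=2] 3<8 → i++
[i=3,j=2] 10>8 → j++
[i=3,j=3] 10<17 → i++
[i=4,j=3] 12<17 → i++
[i=5,j=3] 18>17 → j++
[i=5,j=4] 18==18 emit → i++,j++
[i=6,j=5] 24>20 → j++
[i=6,j=6] 24<29 → i++
[i=7,j=6] 26<29 → i++
[i=8,j=6] 28<29 → i++
[i=9,j=6] 29==29 emit → i++,j++

12 moves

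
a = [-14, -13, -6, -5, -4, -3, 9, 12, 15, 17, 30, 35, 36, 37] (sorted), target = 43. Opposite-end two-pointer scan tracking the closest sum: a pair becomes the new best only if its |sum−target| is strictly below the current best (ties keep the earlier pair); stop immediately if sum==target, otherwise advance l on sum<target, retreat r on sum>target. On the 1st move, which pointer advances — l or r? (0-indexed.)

l

[0,13] -14+37=23 d=20 * → l++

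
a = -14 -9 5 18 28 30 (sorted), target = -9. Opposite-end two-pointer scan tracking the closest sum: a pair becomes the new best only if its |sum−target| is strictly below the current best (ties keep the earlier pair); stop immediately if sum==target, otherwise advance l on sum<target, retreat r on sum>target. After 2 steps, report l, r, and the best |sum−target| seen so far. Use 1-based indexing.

l=1, r=4, best |Δ|=23

[1,6] -14+30=16 d=25 * → r--
[1,5] -14+28=14 d=23 * → r--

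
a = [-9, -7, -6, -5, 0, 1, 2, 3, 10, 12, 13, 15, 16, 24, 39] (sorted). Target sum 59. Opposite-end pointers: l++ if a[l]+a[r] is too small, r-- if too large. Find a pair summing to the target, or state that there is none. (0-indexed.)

[0,14] -9+39=30 <59 → l++
[1,14] -7+39=32 <59 → l++
[2,14] -6+39=33 <59 → l++
[3,14] -5+39=34 <59 → l++
[4,14] 0+39=39 <59 → l++
[5,14] 1+39=40 <59 → l++
[6,14] 2+39=41 <59 → l++
[7,14] 3+39=42 <59 → l++
[8,14] 10+39=49 <59 → l++
[9,14] 12+39=51 <59 → l++
[10,14] 13+39=52 <59 → l++
[11,14] 15+39=54 <59 → l++
[12,14] 16+39=55 <59 → l++
[13,14] 24+39=63 >59 → r--

no pair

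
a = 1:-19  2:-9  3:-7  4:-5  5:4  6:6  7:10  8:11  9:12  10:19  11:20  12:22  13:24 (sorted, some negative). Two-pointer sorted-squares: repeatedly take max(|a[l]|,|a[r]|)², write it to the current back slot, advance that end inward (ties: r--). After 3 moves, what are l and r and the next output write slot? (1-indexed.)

l=1, r=10, next write slot=10

[1,13] |-19|<=|24| out[13]=576 → r--
[1,12] |-19|<=|22| out[12]=484 → r--
[1,11] |-19|<=|20| out[11]=400 → r--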